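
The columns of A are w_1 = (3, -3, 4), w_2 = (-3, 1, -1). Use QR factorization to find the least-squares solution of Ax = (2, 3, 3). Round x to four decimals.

x = (0.0254, -0.5085)

w_1 = (3, -3, 4); ‖w_1‖ = 5.8310, so q_1 = (0.5145, -0.5145, 0.6860).
q_1·w_2 = 0.5145·(-3) + (-0.5145)·1 + 0.6860·(-1) = -2.7440.
u_2 = w_2 + 2.7440·q_1 = (-1.5882, -0.4118, 0.8824).
‖u_2‖ = 1.8630, so q_2 = (-0.8525, -0.2210, 0.4736).
Qᵀb = (1.5435, -0.9473).
Back-substitute: x_2 = -0.9473/1.8630 = -0.5085.
x_1 = (1.5435 + 2.7440·(-0.5085))/5.8310 = 0.0254.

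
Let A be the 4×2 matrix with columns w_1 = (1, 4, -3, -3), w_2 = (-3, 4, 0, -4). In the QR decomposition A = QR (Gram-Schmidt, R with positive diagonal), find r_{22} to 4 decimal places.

w_1 = (1, 4, -3, -3); ‖w_1‖ = 5.9161, so q_1 = (0.1690, 0.6761, -0.5071, -0.5071).
q_1·w_2 = 0.1690·(-3) + 0.6761·4 + (-0.5071)·0 + (-0.5071)·(-4) = 4.2258.
u_2 = w_2 − 4.2258·q_1 = (-3.7143, 1.1429, 2.1429, -1.8571).
r_{22} = ‖u_2‖ = 4.8107.

r_{22} = 4.8107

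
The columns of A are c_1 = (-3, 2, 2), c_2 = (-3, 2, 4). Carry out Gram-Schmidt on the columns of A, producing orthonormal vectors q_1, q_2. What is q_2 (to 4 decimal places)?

q_1 = c_1/‖c_1‖ = (-3, 2, 2)/4.1231 = (-0.7276, 0.4851, 0.4851).
r_{12} = q_1·c_2 = 5.0932.
u_2 = c_2 − 5.0932·q_1 = (0.7059, -0.4706, 1.5294).
‖u_2‖ = 1.7489, so q_2 = (0.4036, -0.2691, 0.8745).

q_2 = (0.4036, -0.2691, 0.8745)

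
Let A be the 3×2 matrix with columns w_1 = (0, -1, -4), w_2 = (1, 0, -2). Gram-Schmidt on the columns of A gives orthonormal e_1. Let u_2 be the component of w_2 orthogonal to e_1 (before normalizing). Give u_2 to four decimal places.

w_1 = (0, -1, -4); ‖w_1‖ = 4.1231, so e_1 = (0.0000, -0.2425, -0.9701).
e_1·w_2 = 0.0000·1 + (-0.2425)·0 + (-0.9701)·(-2) = 1.9403.
u_2 = w_2 − 1.9403·e_1 = (1.0000, 0.4706, -0.1176).

u_2 = (1.0000, 0.4706, -0.1176)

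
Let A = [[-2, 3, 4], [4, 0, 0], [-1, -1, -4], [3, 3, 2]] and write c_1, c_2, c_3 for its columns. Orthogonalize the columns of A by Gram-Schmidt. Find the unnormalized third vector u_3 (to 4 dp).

e_1 = c_1/‖c_1‖ = (-2, 4, -1, 3)/5.4772 = (-0.3651, 0.7303, -0.1826, 0.5477).
r_{12} = e_1·c_2 = 0.7303.
u_2 = c_2 − 0.7303·e_1 = (3.2667, -0.5333, -0.8667, 2.6000).
‖u_2‖ = 4.2973, so e_2 = (0.7602, -0.1241, -0.2017, 0.6050).
r_{13} = e_1·c_3 = 0.3651; r_{23} = e_2·c_3 = 5.0575.
u_3 = c_3 − 0.3651·e_1 − 5.0575·e_2 = (0.2888, 0.3610, -2.9134, -1.2599).

u_3 = (0.2888, 0.3610, -2.9134, -1.2599)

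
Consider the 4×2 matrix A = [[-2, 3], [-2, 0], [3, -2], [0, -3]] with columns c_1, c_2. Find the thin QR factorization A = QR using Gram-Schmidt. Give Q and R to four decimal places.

Q = [[-0.4851, 0.4318], [-0.4851, -0.3838], [0.7276, 0.0320], [0.0000, -0.8156]], R = [[4.1231, -2.9104], [0.0000, 3.6782]]

c_1 = (-2, -2, 3, 0); ‖c_1‖ = 4.1231, so e_1 = (-0.4851, -0.4851, 0.7276, 0.0000).
e_1·c_2 = (-0.4851)·3 + (-0.4851)·0 + 0.7276·(-2) + 0.0000·(-3) = -2.9104.
u_2 = c_2 + 2.9104·e_1 = (1.5882, -1.4118, 0.1176, -3.0000).
‖u_2‖ = 3.6782, so e_2 = (0.4318, -0.3838, 0.0320, -0.8156).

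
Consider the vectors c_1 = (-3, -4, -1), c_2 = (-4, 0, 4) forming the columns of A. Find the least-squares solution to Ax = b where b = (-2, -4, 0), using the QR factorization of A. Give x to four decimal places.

x = (0.8333, 0.0417)

c_1 = (-3, -4, -1); ‖c_1‖ = 5.0990, so q_1 = (-0.5883, -0.7845, -0.1961).
q_1·c_2 = (-0.5883)·(-4) + (-0.7845)·0 + (-0.1961)·4 = 1.5689.
u_2 = c_2 − 1.5689·q_1 = (-3.0769, 1.2308, 4.3077).
‖u_2‖ = 5.4349, so q_2 = (-0.5661, 0.2265, 0.7926).
Qᵀb = (4.3146, 0.2265).
Back-substitute: x_2 = 0.2265/5.4349 = 0.0417.
x_1 = (4.3146 − 1.5689·0.0417)/5.0990 = 0.8333.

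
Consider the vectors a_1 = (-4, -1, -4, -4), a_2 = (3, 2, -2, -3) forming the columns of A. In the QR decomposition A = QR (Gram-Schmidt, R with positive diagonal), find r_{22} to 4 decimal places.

r_{22} = 5.0265

a_1 = (-4, -1, -4, -4); ‖a_1‖ = 7.0000, so q_1 = (-0.5714, -0.1429, -0.5714, -0.5714).
q_1·a_2 = (-0.5714)·3 + (-0.1429)·2 + (-0.5714)·(-2) + (-0.5714)·(-3) = 0.8571.
u_2 = a_2 − 0.8571·q_1 = (3.4898, 2.1224, -1.5102, -2.5102).
r_{22} = ‖u_2‖ = 5.0265.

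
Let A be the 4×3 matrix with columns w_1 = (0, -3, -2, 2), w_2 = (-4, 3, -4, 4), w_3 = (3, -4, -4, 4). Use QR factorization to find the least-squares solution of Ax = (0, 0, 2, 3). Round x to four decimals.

x = (-0.0500, 0.0643, 0.0857)

w_1 = (0, -3, -2, 2); ‖w_1‖ = 4.1231, so q_1 = (0.0000, -0.7276, -0.4851, 0.4851).
q_1·w_2 = 0.0000·(-4) + (-0.7276)·3 + (-0.4851)·(-4) + 0.4851·4 = 1.6977.
u_2 = w_2 − 1.6977·q_1 = (-4.0000, 4.2353, -3.1765, 3.1765).
‖u_2‖ = 7.3565, so q_2 = (-0.5437, 0.5757, -0.4318, 0.4318).
q_1·w_3 = 0.0000·3 + (-0.7276)·(-4) + (-0.4851)·(-4) + 0.4851·4 = 6.7910; q_2·w_3 = (-0.5437)·3 + 0.5757·(-4) + (-0.4318)·(-4) + 0.4318·4 = -0.4798.
u_3 = w_3 − 6.7910·q_1 + 0.4798·q_2 = (2.7391, 1.2174, -0.9130, 0.9130).
‖u_3‖ = 3.2638, so q_3 = (0.8393, 0.3730, -0.2798, 0.2798).
Qᵀb = (0.4851, 0.4318, 0.2798).
Back-substitute: x_3 = 0.2798/3.2638 = 0.0857.
x_2 = (0.4318 + 0.4798·0.0857)/7.3565 = 0.0643.
x_1 = (0.4851 − 1.6977·0.0643 − 6.7910·0.0857)/4.1231 = -0.0500.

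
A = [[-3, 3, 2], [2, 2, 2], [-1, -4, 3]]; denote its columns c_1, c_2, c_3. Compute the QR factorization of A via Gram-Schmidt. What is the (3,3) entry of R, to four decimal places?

c_1 = (-3, 2, -1); ‖c_1‖ = 3.7417, so q_1 = (-0.8018, 0.5345, -0.2673).
q_1·c_2 = (-0.8018)·3 + 0.5345·2 + (-0.2673)·(-4) = -0.2673.
u_2 = c_2 + 0.2673·q_1 = (2.7857, 2.1429, -4.0714).
‖u_2‖ = 5.3785, so q_2 = (0.5179, 0.3984, -0.7570).
q_1·c_3 = (-0.8018)·2 + 0.5345·2 + (-0.2673)·3 = -1.3363; q_2·c_3 = 0.5179·2 + 0.3984·2 + (-0.7570)·3 = -0.4383.
u_3 = c_3 + 1.3363·q_1 + 0.4383·q_2 = (1.1556, 2.8889, 2.3111).
r_{33} = ‖u_3‖ = 3.8759.

r_{33} = 3.8759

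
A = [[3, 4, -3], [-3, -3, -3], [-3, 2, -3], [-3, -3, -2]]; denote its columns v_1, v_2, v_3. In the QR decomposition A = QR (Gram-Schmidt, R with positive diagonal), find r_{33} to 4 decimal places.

r_{33} = 4.1314

v_1 = (3, -3, -3, -3); ‖v_1‖ = 6.0000, so q_1 = (0.5000, -0.5000, -0.5000, -0.5000).
q_1·v_2 = 0.5000·4 + (-0.5000)·(-3) + (-0.5000)·2 + (-0.5000)·(-3) = 4.0000.
u_2 = v_2 − 4.0000·q_1 = (2.0000, -1.0000, 4.0000, -1.0000).
‖u_2‖ = 4.6904, so q_2 = (0.4264, -0.2132, 0.8528, -0.2132).
q_1·v_3 = 0.5000·(-3) + (-0.5000)·(-3) + (-0.5000)·(-3) + (-0.5000)·(-2) = 2.5000; q_2·v_3 = 0.4264·(-3) + (-0.2132)·(-3) + 0.8528·(-3) + (-0.2132)·(-2) = -2.7716.
u_3 = v_3 − 2.5000·q_1 + 2.7716·q_2 = (-3.0682, -2.3409, 0.6136, -1.3409).
r_{33} = ‖u_3‖ = 4.1314.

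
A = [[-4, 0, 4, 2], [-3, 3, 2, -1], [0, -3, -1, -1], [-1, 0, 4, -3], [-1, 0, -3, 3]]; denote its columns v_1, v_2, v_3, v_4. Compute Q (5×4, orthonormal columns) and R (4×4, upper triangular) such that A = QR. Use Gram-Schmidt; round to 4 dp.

v_1 = (-4, -3, 0, -1, -1); ‖v_1‖ = 5.1962, so q_1 = (-0.7698, -0.5774, 0.0000, -0.1925, -0.1925).
q_1·v_2 = (-0.7698)·0 + (-0.5774)·3 + 0.0000·(-3) + (-0.1925)·0 + (-0.1925)·0 = -1.7321.
u_2 = v_2 + 1.7321·q_1 = (-1.3333, 2.0000, -3.0000, -0.3333, -0.3333).
‖u_2‖ = 3.8730, so q_2 = (-0.3443, 0.5164, -0.7746, -0.0861, -0.0861).
q_1·v_3 = (-0.7698)·4 + (-0.5774)·2 + 0.0000·(-1) + (-0.1925)·4 + (-0.1925)·(-3) = -4.4264; q_2·v_3 = (-0.3443)·4 + 0.5164·2 + (-0.7746)·(-1) + (-0.0861)·4 + (-0.0861)·(-3) = 0.3443.
u_3 = v_3 + 4.4264·q_1 − 0.3443·q_2 = (0.7111, -0.7333, -0.7333, 3.1778, -3.8222).
‖u_3‖ = 5.1273, so q_3 = (0.1387, -0.1430, -0.1430, 0.6198, -0.7455).
q_1·v_4 = (-0.7698)·2 + (-0.5774)·(-1) + 0.0000·(-1) + (-0.1925)·(-3) + (-0.1925)·3 = -0.9623; q_2·v_4 = (-0.3443)·2 + 0.5164·(-1) + (-0.7746)·(-1) + (-0.0861)·(-3) + (-0.0861)·3 = -0.4303; q_3·v_4 = 0.1387·2 + (-0.1430)·(-1) + (-0.1430)·(-1) + 0.6198·(-3) + (-0.7455)·3 = -3.5323.
u_4 = v_4 + 0.9623·q_1 + 0.4303·q_2 + 3.5323·q_3 = (1.6010, -1.8385, -1.8385, -1.0330, 0.1445).
‖u_4‖ = 3.2267, so q_4 = (0.4962, -0.5698, -0.5698, -0.3201, 0.0448).

Q = [[-0.7698, -0.3443, 0.1387, 0.4962], [-0.5774, 0.5164, -0.1430, -0.5698], [0.0000, -0.7746, -0.1430, -0.5698], [-0.1925, -0.0861, 0.6198, -0.3201], [-0.1925, -0.0861, -0.7455, 0.0448]], R = [[5.1962, -1.7321, -4.4264, -0.9623], [0.0000, 3.8730, 0.3443, -0.4303], [0.0000, 0.0000, 5.1273, -3.5323], [0.0000, 0.0000, 0.0000, 3.2267]]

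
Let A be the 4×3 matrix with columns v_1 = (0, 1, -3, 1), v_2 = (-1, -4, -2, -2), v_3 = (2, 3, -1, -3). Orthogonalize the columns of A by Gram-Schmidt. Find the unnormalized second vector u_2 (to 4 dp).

v_1 = (0, 1, -3, 1); ‖v_1‖ = 3.3166, so q_1 = (0.0000, 0.3015, -0.9045, 0.3015).
q_1·v_2 = 0.0000·(-1) + 0.3015·(-4) + (-0.9045)·(-2) + 0.3015·(-2) = 0.0000.
u_2 = v_2 + 0.0000·q_1 = (-1.0000, -4.0000, -2.0000, -2.0000).

u_2 = (-1.0000, -4.0000, -2.0000, -2.0000)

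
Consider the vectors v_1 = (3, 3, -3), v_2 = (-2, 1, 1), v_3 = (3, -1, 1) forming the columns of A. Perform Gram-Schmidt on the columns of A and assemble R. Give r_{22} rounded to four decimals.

v_1 = (3, 3, -3); ‖v_1‖ = 5.1962, so e_1 = (0.5774, 0.5774, -0.5774).
e_1·v_2 = 0.5774·(-2) + 0.5774·1 + (-0.5774)·1 = -1.1547.
u_2 = v_2 + 1.1547·e_1 = (-1.3333, 1.6667, 0.3333).
r_{22} = ‖u_2‖ = 2.1602.

r_{22} = 2.1602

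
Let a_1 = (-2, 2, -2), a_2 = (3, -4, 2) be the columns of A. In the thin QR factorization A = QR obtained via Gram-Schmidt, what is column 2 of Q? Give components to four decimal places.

a_1 = (-2, 2, -2); ‖a_1‖ = 3.4641, so e_1 = (-0.5774, 0.5774, -0.5774).
e_1·a_2 = (-0.5774)·3 + 0.5774·(-4) + (-0.5774)·2 = -5.1962.
u_2 = a_2 + 5.1962·e_1 = (0.0000, -1.0000, -1.0000).
‖u_2‖ = 1.4142, so e_2 = (0.0000, -0.7071, -0.7071).

e_2 = (0.0000, -0.7071, -0.7071)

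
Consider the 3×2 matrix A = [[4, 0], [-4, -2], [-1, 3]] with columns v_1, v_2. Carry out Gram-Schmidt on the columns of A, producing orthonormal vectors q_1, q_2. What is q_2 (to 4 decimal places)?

q_2 = (-0.1732, -0.3984, 0.9007)

v_1 = (4, -4, -1); ‖v_1‖ = 5.7446, so q_1 = (0.6963, -0.6963, -0.1741).
q_1·v_2 = 0.6963·0 + (-0.6963)·(-2) + (-0.1741)·3 = 0.8704.
u_2 = v_2 − 0.8704·q_1 = (-0.6061, -1.3939, 3.1515).
‖u_2‖ = 3.4989, so q_2 = (-0.1732, -0.3984, 0.9007).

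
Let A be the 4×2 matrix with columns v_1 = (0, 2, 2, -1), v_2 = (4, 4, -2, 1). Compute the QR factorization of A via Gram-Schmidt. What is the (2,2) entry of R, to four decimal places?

e_1 = v_1/‖v_1‖ = (0, 2, 2, -1)/3.0000 = (0.0000, 0.6667, 0.6667, -0.3333).
r_{12} = e_1·v_2 = 1.0000.
u_2 = v_2 − 1.0000·e_1 = (4.0000, 3.3333, -2.6667, 1.3333).
r_{22} = ‖u_2‖ = 6.0000.

r_{22} = 6.0000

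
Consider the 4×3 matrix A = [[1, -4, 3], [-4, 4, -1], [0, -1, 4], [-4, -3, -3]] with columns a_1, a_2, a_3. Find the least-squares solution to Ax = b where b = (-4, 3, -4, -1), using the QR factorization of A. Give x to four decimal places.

x = (0.2028, 0.6904, -0.6931)

a_1 = (1, -4, 0, -4); ‖a_1‖ = 5.7446, so e_1 = (0.1741, -0.6963, 0.0000, -0.6963).
e_1·a_2 = 0.1741·(-4) + (-0.6963)·4 + 0.0000·(-1) + (-0.6963)·(-3) = -1.3926.
u_2 = a_2 + 1.3926·e_1 = (-3.7576, 3.0303, -1.0000, -3.9697).
‖u_2‖ = 6.3293, so e_2 = (-0.5937, 0.4788, -0.1580, -0.6272).
e_1·a_3 = 0.1741·3 + (-0.6963)·(-1) + 0.0000·4 + (-0.6963)·(-3) = 3.3075; e_2·a_3 = (-0.5937)·3 + 0.4788·(-1) + (-0.1580)·4 + (-0.6272)·(-3) = -1.0102.
u_3 = a_3 − 3.3075·e_1 + 1.0102·e_2 = (1.8245, 1.7867, 3.8404, -1.3306).
‖u_3‖ = 4.8000, so e_3 = (0.3801, 0.3722, 0.8001, -0.2772).
Qᵀb = (-2.0889, 5.0702, -3.3269).
Back-substitute: x_3 = -3.3269/4.8000 = -0.6931.
x_2 = (5.0702 + 1.0102·(-0.6931))/6.3293 = 0.6904.
x_1 = (-2.0889 + 1.3926·0.6904 − 3.3075·(-0.6931))/5.7446 = 0.2028.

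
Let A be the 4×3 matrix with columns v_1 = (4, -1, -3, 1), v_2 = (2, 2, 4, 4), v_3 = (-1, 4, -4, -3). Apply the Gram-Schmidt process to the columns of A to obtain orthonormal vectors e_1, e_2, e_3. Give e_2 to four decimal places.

e_2 = (0.3638, 0.3051, 0.5984, 0.6454)

v_1 = (4, -1, -3, 1); ‖v_1‖ = 5.1962, so e_1 = (0.7698, -0.1925, -0.5774, 0.1925).
e_1·v_2 = 0.7698·2 + (-0.1925)·2 + (-0.5774)·4 + 0.1925·4 = -0.3849.
u_2 = v_2 + 0.3849·e_1 = (2.2963, 1.9259, 3.7778, 4.0741).
‖u_2‖ = 6.3128, so e_2 = (0.3638, 0.3051, 0.5984, 0.6454).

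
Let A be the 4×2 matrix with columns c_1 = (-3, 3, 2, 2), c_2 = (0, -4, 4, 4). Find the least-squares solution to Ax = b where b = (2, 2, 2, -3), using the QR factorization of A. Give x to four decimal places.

x = (-0.0390, -0.2468)

c_1 = (-3, 3, 2, 2); ‖c_1‖ = 5.0990, so q_1 = (-0.5883, 0.5883, 0.3922, 0.3922).
q_1·c_2 = (-0.5883)·0 + 0.5883·(-4) + 0.3922·4 + 0.3922·4 = 0.7845.
u_2 = c_2 − 0.7845·q_1 = (0.4615, -4.4615, 3.6923, 3.6923).
‖u_2‖ = 6.8836, so q_2 = (0.0670, -0.6481, 0.5364, 0.5364).
Qᵀb = (-0.3922, -1.6986).
Back-substitute: x_2 = -1.6986/6.8836 = -0.2468.
x_1 = (-0.3922 − 0.7845·(-0.2468))/5.0990 = -0.0390.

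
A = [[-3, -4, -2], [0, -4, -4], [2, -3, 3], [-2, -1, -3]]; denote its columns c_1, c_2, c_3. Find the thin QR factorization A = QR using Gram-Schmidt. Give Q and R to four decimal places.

Q = [[-0.7276, -0.4186, 0.4475], [0.0000, -0.6469, -0.7378], [0.4851, -0.6374, 0.4581], [-0.4851, -0.0095, -0.2132]], R = [[4.1231, 1.9403, 4.3656], [0.0000, 6.1835, 1.5411], [0.0000, 0.0000, 4.0702]]

q_1 = c_1/‖c_1‖ = (-3, 0, 2, -2)/4.1231 = (-0.7276, 0.0000, 0.4851, -0.4851).
r_{12} = q_1·c_2 = 1.9403.
u_2 = c_2 − 1.9403·q_1 = (-2.5882, -4.0000, -3.9412, -0.0588).
‖u_2‖ = 6.1835, so q_2 = (-0.4186, -0.6469, -0.6374, -0.0095).
r_{13} = q_1·c_3 = 4.3656; r_{23} = q_2·c_3 = 1.5411.
u_3 = c_3 − 4.3656·q_1 − 1.5411·q_2 = (1.8215, -3.0031, 1.8646, -0.8677).
‖u_3‖ = 4.0702, so q_3 = (0.4475, -0.7378, 0.4581, -0.2132).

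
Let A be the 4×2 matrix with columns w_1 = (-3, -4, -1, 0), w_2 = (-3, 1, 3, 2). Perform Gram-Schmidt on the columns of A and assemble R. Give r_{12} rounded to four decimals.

q_1 = w_1/‖w_1‖ = (-3, -4, -1, 0)/5.0990 = (-0.5883, -0.7845, -0.1961, 0.0000).
r_{12} = q_1·w_2 = 0.3922.

r_{12} = 0.3922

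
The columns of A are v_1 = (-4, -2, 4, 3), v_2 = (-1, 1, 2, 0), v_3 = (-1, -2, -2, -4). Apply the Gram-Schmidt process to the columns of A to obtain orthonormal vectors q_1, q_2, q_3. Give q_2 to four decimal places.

q_2 = (-0.0572, 0.7432, 0.5717, -0.3430)

q_1 = v_1/‖v_1‖ = (-4, -2, 4, 3)/6.7082 = (-0.5963, -0.2981, 0.5963, 0.4472).
r_{12} = q_1·v_2 = 1.4907.
u_2 = v_2 − 1.4907·q_1 = (-0.1111, 1.4444, 1.1111, -0.6667).
‖u_2‖ = 1.9437, so q_2 = (-0.0572, 0.7432, 0.5717, -0.3430).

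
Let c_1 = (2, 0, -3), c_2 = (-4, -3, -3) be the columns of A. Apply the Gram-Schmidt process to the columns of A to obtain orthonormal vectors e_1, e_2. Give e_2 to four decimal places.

c_1 = (2, 0, -3); ‖c_1‖ = 3.6056, so e_1 = (0.5547, 0.0000, -0.8321).
e_1·c_2 = 0.5547·(-4) + 0.0000·(-3) + (-0.8321)·(-3) = 0.2774.
u_2 = c_2 − 0.2774·e_1 = (-4.1538, -3.0000, -2.7692).
‖u_2‖ = 5.8244, so e_2 = (-0.7132, -0.5151, -0.4755).

e_2 = (-0.7132, -0.5151, -0.4755)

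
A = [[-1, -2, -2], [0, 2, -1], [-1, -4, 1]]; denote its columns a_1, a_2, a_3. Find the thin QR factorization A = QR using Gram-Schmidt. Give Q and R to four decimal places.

a_1 = (-1, 0, -1); ‖a_1‖ = 1.4142, so e_1 = (-0.7071, 0.0000, -0.7071).
e_1·a_2 = (-0.7071)·(-2) + 0.0000·2 + (-0.7071)·(-4) = 4.2426.
u_2 = a_2 − 4.2426·e_1 = (1.0000, 2.0000, -1.0000).
‖u_2‖ = 2.4495, so e_2 = (0.4082, 0.8165, -0.4082).
e_1·a_3 = (-0.7071)·(-2) + 0.0000·(-1) + (-0.7071)·1 = 0.7071; e_2·a_3 = 0.4082·(-2) + 0.8165·(-1) + (-0.4082)·1 = -2.0412.
u_3 = a_3 − 0.7071·e_1 + 2.0412·e_2 = (-0.6667, 0.6667, 0.6667).
‖u_3‖ = 1.1547, so e_3 = (-0.5774, 0.5774, 0.5774).

Q = [[-0.7071, 0.4082, -0.5774], [0.0000, 0.8165, 0.5774], [-0.7071, -0.4082, 0.5774]], R = [[1.4142, 4.2426, 0.7071], [0.0000, 2.4495, -2.0412], [0.0000, 0.0000, 1.1547]]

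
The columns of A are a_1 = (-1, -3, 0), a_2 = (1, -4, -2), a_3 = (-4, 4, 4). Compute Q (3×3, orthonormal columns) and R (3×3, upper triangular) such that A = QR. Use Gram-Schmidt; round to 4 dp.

a_1 = (-1, -3, 0); ‖a_1‖ = 3.1623, so q_1 = (-0.3162, -0.9487, 0.0000).
q_1·a_2 = (-0.3162)·1 + (-0.9487)·(-4) + 0.0000·(-2) = 3.4785.
u_2 = a_2 − 3.4785·q_1 = (2.1000, -0.7000, -2.0000).
‖u_2‖ = 2.9833, so q_2 = (0.7039, -0.2346, -0.6704).
q_1·a_3 = (-0.3162)·(-4) + (-0.9487)·4 + 0.0000·4 = -2.5298; q_2·a_3 = 0.7039·(-4) + (-0.2346)·4 + (-0.6704)·4 = -6.4359.
u_3 = a_3 + 2.5298·q_1 + 6.4359·q_2 = (-0.2697, 0.0899, -0.3146).
‖u_3‖ = 0.4240, so q_3 = (-0.6360, 0.2120, -0.7420).

Q = [[-0.3162, 0.7039, -0.6360], [-0.9487, -0.2346, 0.2120], [0.0000, -0.6704, -0.7420]], R = [[3.1623, 3.4785, -2.5298], [0.0000, 2.9833, -6.4359], [0.0000, 0.0000, 0.4240]]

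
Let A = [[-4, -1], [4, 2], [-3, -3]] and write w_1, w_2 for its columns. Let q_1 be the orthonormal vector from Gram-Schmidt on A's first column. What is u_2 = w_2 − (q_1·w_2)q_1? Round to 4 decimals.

w_1 = (-4, 4, -3); ‖w_1‖ = 6.4031, so q_1 = (-0.6247, 0.6247, -0.4685).
q_1·w_2 = (-0.6247)·(-1) + 0.6247·2 + (-0.4685)·(-3) = 3.2796.
u_2 = w_2 − 3.2796·q_1 = (1.0488, -0.0488, -1.4634).

u_2 = (1.0488, -0.0488, -1.4634)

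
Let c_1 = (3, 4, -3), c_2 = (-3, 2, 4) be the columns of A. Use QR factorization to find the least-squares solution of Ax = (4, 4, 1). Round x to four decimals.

x = (0.8874, 0.3978)

c_1 = (3, 4, -3); ‖c_1‖ = 5.8310, so q_1 = (0.5145, 0.6860, -0.5145).
q_1·c_2 = 0.5145·(-3) + 0.6860·2 + (-0.5145)·4 = -2.2295.
u_2 = c_2 + 2.2295·q_1 = (-1.8529, 3.5294, 2.8529).
‖u_2‖ = 4.9020, so q_2 = (-0.3780, 0.7200, 0.5820).
Qᵀb = (4.2875, 1.9500).
Back-substitute: x_2 = 1.9500/4.9020 = 0.3978.
x_1 = (4.2875 + 2.2295·0.3978)/5.8310 = 0.8874.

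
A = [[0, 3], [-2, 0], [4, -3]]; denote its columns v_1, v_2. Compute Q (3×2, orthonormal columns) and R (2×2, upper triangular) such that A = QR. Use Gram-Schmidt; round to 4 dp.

Q = [[0.0000, 0.9129], [-0.4472, -0.3651], [0.8944, -0.1826]], R = [[4.4721, -2.6833], [0.0000, 3.2863]]

e_1 = v_1/‖v_1‖ = (0, -2, 4)/4.4721 = (0.0000, -0.4472, 0.8944).
r_{12} = e_1·v_2 = -2.6833.
u_2 = v_2 + 2.6833·e_1 = (3.0000, -1.2000, -0.6000).
‖u_2‖ = 3.2863, so e_2 = (0.9129, -0.3651, -0.1826).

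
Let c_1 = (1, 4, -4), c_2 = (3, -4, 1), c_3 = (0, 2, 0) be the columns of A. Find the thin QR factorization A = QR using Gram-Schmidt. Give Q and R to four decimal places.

Q = [[0.1741, 0.8465, 0.5031], [0.6963, -0.4671, 0.5450], [-0.6963, -0.2554, 0.6708]], R = [[5.7446, -2.9593, 1.3926], [0.0000, 4.1524, -0.9341], [0.0000, 0.0000, 1.0900]]

q_1 = c_1/‖c_1‖ = (1, 4, -4)/5.7446 = (0.1741, 0.6963, -0.6963).
r_{12} = q_1·c_2 = -2.9593.
u_2 = c_2 + 2.9593·q_1 = (3.5152, -1.9394, -1.0606).
‖u_2‖ = 4.1524, so q_2 = (0.8465, -0.4671, -0.2554).
r_{13} = q_1·c_3 = 1.3926; r_{23} = q_2·c_3 = -0.9341.
u_3 = c_3 − 1.3926·q_1 + 0.9341·q_2 = (0.5483, 0.5940, 0.7311).
‖u_3‖ = 1.0900, so q_3 = (0.5031, 0.5450, 0.6708).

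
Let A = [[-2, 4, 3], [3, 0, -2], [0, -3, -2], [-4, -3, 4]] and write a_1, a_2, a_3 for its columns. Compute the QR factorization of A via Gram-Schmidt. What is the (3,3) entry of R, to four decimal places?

r_{33} = 1.7486

a_1 = (-2, 3, 0, -4); ‖a_1‖ = 5.3852, so q_1 = (-0.3714, 0.5571, 0.0000, -0.7428).
q_1·a_2 = (-0.3714)·4 + 0.5571·0 + 0.0000·(-3) + (-0.7428)·(-3) = 0.7428.
u_2 = a_2 − 0.7428·q_1 = (4.2759, -0.4138, -3.0000, -2.4483).
‖u_2‖ = 5.7834, so q_2 = (0.7393, -0.0715, -0.5187, -0.4233).
q_1·a_3 = (-0.3714)·3 + 0.5571·(-2) + 0.0000·(-2) + (-0.7428)·4 = -5.1995; q_2·a_3 = 0.7393·3 + (-0.0715)·(-2) + (-0.5187)·(-2) + (-0.4233)·4 = 1.7052.
u_3 = a_3 + 5.1995·q_1 − 1.7052·q_2 = (-0.1918, 1.0186, -1.1155, 0.8598).
r_{33} = ‖u_3‖ = 1.7486.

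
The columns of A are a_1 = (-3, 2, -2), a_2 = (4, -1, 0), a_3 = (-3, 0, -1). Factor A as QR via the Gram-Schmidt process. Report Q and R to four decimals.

Q = [[-0.7276, 0.6539, -0.2074], [0.4851, 0.2766, -0.8296], [-0.4851, -0.7042, -0.5185]], R = [[4.1231, -3.3955, 2.6679], [0.0000, 2.3389, -1.2575], [0.0000, 0.0000, 1.1406]]

e_1 = a_1/‖a_1‖ = (-3, 2, -2)/4.1231 = (-0.7276, 0.4851, -0.4851).
r_{12} = e_1·a_2 = -3.3955.
u_2 = a_2 + 3.3955·e_1 = (1.5294, 0.6471, -1.6471).
‖u_2‖ = 2.3389, so e_2 = (0.6539, 0.2766, -0.7042).
r_{13} = e_1·a_3 = 2.6679; r_{23} = e_2·a_3 = -1.2575.
u_3 = a_3 − 2.6679·e_1 + 1.2575·e_2 = (-0.2366, -0.9462, -0.5914).
‖u_3‖ = 1.1406, so e_3 = (-0.2074, -0.8296, -0.5185).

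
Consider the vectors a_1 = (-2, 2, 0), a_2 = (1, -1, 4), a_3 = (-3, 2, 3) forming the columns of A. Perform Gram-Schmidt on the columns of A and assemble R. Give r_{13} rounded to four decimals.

r_{13} = 3.5355

a_1 = (-2, 2, 0); ‖a_1‖ = 2.8284, so e_1 = (-0.7071, 0.7071, 0.0000).
r_{13} = e_1·a_3 = 3.5355.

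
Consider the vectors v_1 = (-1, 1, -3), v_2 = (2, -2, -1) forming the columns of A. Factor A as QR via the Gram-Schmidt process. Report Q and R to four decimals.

Q = [[-0.3015, 0.6396], [0.3015, -0.6396], [-0.9045, -0.4264]], R = [[3.3166, -0.3015], [0.0000, 2.9848]]

v_1 = (-1, 1, -3); ‖v_1‖ = 3.3166, so q_1 = (-0.3015, 0.3015, -0.9045).
q_1·v_2 = (-0.3015)·2 + 0.3015·(-2) + (-0.9045)·(-1) = -0.3015.
u_2 = v_2 + 0.3015·q_1 = (1.9091, -1.9091, -1.2727).
‖u_2‖ = 2.9848, so q_2 = (0.6396, -0.6396, -0.4264).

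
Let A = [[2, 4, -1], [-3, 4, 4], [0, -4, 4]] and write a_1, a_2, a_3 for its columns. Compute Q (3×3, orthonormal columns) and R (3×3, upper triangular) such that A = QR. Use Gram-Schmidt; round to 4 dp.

q_1 = a_1/‖a_1‖ = (2, -3, 0)/3.6056 = (0.5547, -0.8321, 0.0000).
r_{12} = q_1·a_2 = -1.1094.
u_2 = a_2 + 1.1094·q_1 = (4.6154, 3.0769, -4.0000).
‖u_2‖ = 6.8388, so q_2 = (0.6749, 0.4499, -0.5849).
r_{13} = q_1·a_3 = -3.8829; r_{23} = q_2·a_3 = -1.2148.
u_3 = a_3 + 3.8829·q_1 + 1.2148·q_2 = (1.9737, 1.3158, 3.2895).
‖u_3‖ = 4.0555, so q_3 = (0.4867, 0.3244, 0.8111).

Q = [[0.5547, 0.6749, 0.4867], [-0.8321, 0.4499, 0.3244], [0.0000, -0.5849, 0.8111]], R = [[3.6056, -1.1094, -3.8829], [0.0000, 6.8388, -1.2148], [0.0000, 0.0000, 4.0555]]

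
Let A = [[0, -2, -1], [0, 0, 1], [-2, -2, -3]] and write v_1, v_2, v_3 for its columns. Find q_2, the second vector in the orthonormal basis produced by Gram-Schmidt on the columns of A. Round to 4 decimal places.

q_2 = (-1.0000, 0.0000, 0.0000)

q_1 = v_1/‖v_1‖ = (0, 0, -2)/2.0000 = (0.0000, 0.0000, -1.0000).
r_{12} = q_1·v_2 = 2.0000.
u_2 = v_2 − 2.0000·q_1 = (-2.0000, 0.0000, 0.0000).
‖u_2‖ = 2.0000, so q_2 = (-1.0000, 0.0000, 0.0000).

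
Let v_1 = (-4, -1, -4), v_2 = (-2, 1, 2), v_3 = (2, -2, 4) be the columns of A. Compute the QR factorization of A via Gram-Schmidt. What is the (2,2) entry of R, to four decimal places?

r_{22} = 2.9949

v_1 = (-4, -1, -4); ‖v_1‖ = 5.7446, so e_1 = (-0.6963, -0.1741, -0.6963).
e_1·v_2 = (-0.6963)·(-2) + (-0.1741)·1 + (-0.6963)·2 = -0.1741.
u_2 = v_2 + 0.1741·e_1 = (-2.1212, 0.9697, 1.8788).
r_{22} = ‖u_2‖ = 2.9949.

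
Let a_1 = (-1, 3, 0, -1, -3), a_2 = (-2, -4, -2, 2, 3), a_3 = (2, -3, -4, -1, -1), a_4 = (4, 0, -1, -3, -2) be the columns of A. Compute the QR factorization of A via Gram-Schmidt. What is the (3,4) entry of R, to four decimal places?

a_1 = (-1, 3, 0, -1, -3); ‖a_1‖ = 4.4721, so e_1 = (-0.2236, 0.6708, 0.0000, -0.2236, -0.6708).
e_1·a_2 = (-0.2236)·(-2) + 0.6708·(-4) + 0.0000·(-2) + (-0.2236)·2 + (-0.6708)·3 = -4.6957.
u_2 = a_2 + 4.6957·e_1 = (-3.0500, -0.8500, -2.0000, 0.9500, -0.1500).
‖u_2‖ = 3.8665, so e_2 = (-0.7888, -0.2198, -0.5173, 0.2457, -0.0388).
e_1·a_3 = (-0.2236)·2 + 0.6708·(-3) + 0.0000·(-4) + (-0.2236)·(-1) + (-0.6708)·(-1) = -1.5652; e_2·a_3 = (-0.7888)·2 + (-0.2198)·(-3) + (-0.5173)·(-4) + 0.2457·(-1) + (-0.0388)·(-1) = 0.9440.
u_3 = a_3 + 1.5652·e_1 − 0.9440·e_2 = (2.3946, -1.7425, -3.5117, -1.5819, -2.0134).
‖u_3‖ = 5.2592, so e_3 = (0.4553, -0.3313, -0.6677, -0.3008, -0.3828).
r_{34} = e_3·a_4 = 4.1571.

r_{34} = 4.1571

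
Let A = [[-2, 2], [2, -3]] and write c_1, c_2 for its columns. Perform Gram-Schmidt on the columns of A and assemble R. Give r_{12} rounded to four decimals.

c_1 = (-2, 2); ‖c_1‖ = 2.8284, so e_1 = (-0.7071, 0.7071).
r_{12} = e_1·c_2 = -3.5355.

r_{12} = -3.5355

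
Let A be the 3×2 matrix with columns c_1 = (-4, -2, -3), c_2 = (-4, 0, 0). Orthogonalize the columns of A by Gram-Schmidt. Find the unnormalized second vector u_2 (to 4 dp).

u_2 = (-1.7931, 1.1034, 1.6552)

c_1 = (-4, -2, -3); ‖c_1‖ = 5.3852, so e_1 = (-0.7428, -0.3714, -0.5571).
e_1·c_2 = (-0.7428)·(-4) + (-0.3714)·0 + (-0.5571)·0 = 2.9711.
u_2 = c_2 − 2.9711·e_1 = (-1.7931, 1.1034, 1.6552).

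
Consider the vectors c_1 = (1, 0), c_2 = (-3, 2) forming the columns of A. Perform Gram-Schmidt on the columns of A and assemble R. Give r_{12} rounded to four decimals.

e_1 = c_1/‖c_1‖ = (1, 0)/1.0000 = (1.0000, 0.0000).
r_{12} = e_1·c_2 = -3.0000.

r_{12} = -3.0000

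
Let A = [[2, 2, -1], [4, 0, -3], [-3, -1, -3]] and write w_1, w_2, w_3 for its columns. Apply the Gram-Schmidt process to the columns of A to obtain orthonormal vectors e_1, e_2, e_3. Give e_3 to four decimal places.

e_3 = (-0.4082, -0.4082, -0.8165)

e_1 = w_1/‖w_1‖ = (2, 4, -3)/5.3852 = (0.3714, 0.7428, -0.5571).
r_{12} = e_1·w_2 = 1.2999.
u_2 = w_2 − 1.2999·e_1 = (1.5172, -0.9655, -0.2759).
‖u_2‖ = 1.8194, so e_2 = (0.8339, -0.5307, -0.1516).
r_{13} = e_1·w_3 = -0.9285; r_{23} = e_2·w_3 = 1.2130.
u_3 = w_3 + 0.9285·e_1 − 1.2130·e_2 = (-1.6667, -1.6667, -3.3333).
‖u_3‖ = 4.0825, so e_3 = (-0.4082, -0.4082, -0.8165).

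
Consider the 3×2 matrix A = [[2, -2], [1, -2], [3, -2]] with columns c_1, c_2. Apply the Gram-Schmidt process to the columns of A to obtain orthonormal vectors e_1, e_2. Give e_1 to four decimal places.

e_1 = c_1/‖c_1‖ = (2, 1, 3)/3.7417 = (0.5345, 0.2673, 0.8018).

e_1 = (0.5345, 0.2673, 0.8018)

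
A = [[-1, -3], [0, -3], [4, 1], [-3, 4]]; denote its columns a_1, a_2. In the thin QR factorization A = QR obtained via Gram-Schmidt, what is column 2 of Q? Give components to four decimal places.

e_1 = a_1/‖a_1‖ = (-1, 0, 4, -3)/5.0990 = (-0.1961, 0.0000, 0.7845, -0.5883).
r_{12} = e_1·a_2 = -0.9806.
u_2 = a_2 + 0.9806·e_1 = (-3.1923, -3.0000, 1.7692, 3.4231).
‖u_2‖ = 5.8342, so e_2 = (-0.5472, -0.5142, 0.3032, 0.5867).

e_2 = (-0.5472, -0.5142, 0.3032, 0.5867)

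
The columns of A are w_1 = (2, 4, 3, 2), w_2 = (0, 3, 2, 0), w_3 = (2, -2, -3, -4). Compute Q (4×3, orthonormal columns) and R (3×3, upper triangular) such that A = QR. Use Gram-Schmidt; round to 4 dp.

Q = [[0.3482, -0.6116, 0.6980], [0.6963, 0.4587, 0.1551], [0.5222, 0.2039, -0.2327], [0.3482, -0.6116, -0.6592]], R = [[5.7446, 3.1334, -3.6556], [0.0000, 1.7838, -0.3058], [0.0000, 0.0000, 4.4207]]

e_1 = w_1/‖w_1‖ = (2, 4, 3, 2)/5.7446 = (0.3482, 0.6963, 0.5222, 0.3482).
r_{12} = e_1·w_2 = 3.1334.
u_2 = w_2 − 3.1334·e_1 = (-1.0909, 0.8182, 0.3636, -1.0909).
‖u_2‖ = 1.7838, so e_2 = (-0.6116, 0.4587, 0.2039, -0.6116).
r_{13} = e_1·w_3 = -3.6556; r_{23} = e_2·w_3 = -0.3058.
u_3 = w_3 + 3.6556·e_1 + 0.3058·e_2 = (3.0857, 0.6857, -1.0286, -2.9143).
‖u_3‖ = 4.4207, so e_3 = (0.6980, 0.1551, -0.2327, -0.6592).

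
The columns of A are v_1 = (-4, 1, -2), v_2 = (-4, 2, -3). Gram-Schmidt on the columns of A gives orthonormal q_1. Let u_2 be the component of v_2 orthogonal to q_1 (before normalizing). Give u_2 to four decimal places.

u_2 = (0.5714, 0.8571, -0.7143)

v_1 = (-4, 1, -2); ‖v_1‖ = 4.5826, so q_1 = (-0.8729, 0.2182, -0.4364).
q_1·v_2 = (-0.8729)·(-4) + 0.2182·2 + (-0.4364)·(-3) = 5.2372.
u_2 = v_2 − 5.2372·q_1 = (0.5714, 0.8571, -0.7143).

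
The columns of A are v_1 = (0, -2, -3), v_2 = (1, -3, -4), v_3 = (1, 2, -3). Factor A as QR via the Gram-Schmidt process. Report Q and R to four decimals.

Q = [[0.0000, 0.9636, 0.2673], [-0.5547, -0.2224, 0.8018], [-0.8321, 0.1482, -0.5345]], R = [[3.6056, 4.9923, 1.3868], [0.0000, 1.0377, 0.0741], [0.0000, 0.0000, 3.4744]]

v_1 = (0, -2, -3); ‖v_1‖ = 3.6056, so q_1 = (0.0000, -0.5547, -0.8321).
q_1·v_2 = 0.0000·1 + (-0.5547)·(-3) + (-0.8321)·(-4) = 4.9923.
u_2 = v_2 − 4.9923·q_1 = (1.0000, -0.2308, 0.1538).
‖u_2‖ = 1.0377, so q_2 = (0.9636, -0.2224, 0.1482).
q_1·v_3 = 0.0000·1 + (-0.5547)·2 + (-0.8321)·(-3) = 1.3868; q_2·v_3 = 0.9636·1 + (-0.2224)·2 + 0.1482·(-3) = 0.0741.
u_3 = v_3 − 1.3868·q_1 − 0.0741·q_2 = (0.9286, 2.7857, -1.8571).
‖u_3‖ = 3.4744, so q_3 = (0.2673, 0.8018, -0.5345).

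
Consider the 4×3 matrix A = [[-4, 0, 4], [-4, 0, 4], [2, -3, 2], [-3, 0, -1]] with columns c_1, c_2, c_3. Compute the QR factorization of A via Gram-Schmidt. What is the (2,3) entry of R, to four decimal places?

r_{23} = -3.2593

q_1 = c_1/‖c_1‖ = (-4, -4, 2, -3)/6.7082 = (-0.5963, -0.5963, 0.2981, -0.4472).
r_{12} = q_1·c_2 = -0.8944.
u_2 = c_2 + 0.8944·q_1 = (-0.5333, -0.5333, -2.7333, -0.4000).
‖u_2‖ = 2.8636, so q_2 = (-0.1862, -0.1862, -0.9545, -0.1397).
r_{23} = q_2·c_3 = -3.2593.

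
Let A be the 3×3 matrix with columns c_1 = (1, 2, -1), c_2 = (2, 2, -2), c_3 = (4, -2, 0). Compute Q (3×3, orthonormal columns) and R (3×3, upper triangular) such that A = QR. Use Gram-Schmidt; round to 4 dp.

q_1 = c_1/‖c_1‖ = (1, 2, -1)/2.4495 = (0.4082, 0.8165, -0.4082).
r_{12} = q_1·c_2 = 3.2660.
u_2 = c_2 − 3.2660·q_1 = (0.6667, -0.6667, -0.6667).
‖u_2‖ = 1.1547, so q_2 = (0.5774, -0.5774, -0.5774).
r_{13} = q_1·c_3 = 0.0000; r_{23} = q_2·c_3 = 3.4641.
u_3 = c_3 + 0.0000·q_1 − 3.4641·q_2 = (2.0000, 0.0000, 2.0000).
‖u_3‖ = 2.8284, so q_3 = (0.7071, 0.0000, 0.7071).

Q = [[0.4082, 0.5774, 0.7071], [0.8165, -0.5774, 0.0000], [-0.4082, -0.5774, 0.7071]], R = [[2.4495, 3.2660, 0.0000], [0.0000, 1.1547, 3.4641], [0.0000, 0.0000, 2.8284]]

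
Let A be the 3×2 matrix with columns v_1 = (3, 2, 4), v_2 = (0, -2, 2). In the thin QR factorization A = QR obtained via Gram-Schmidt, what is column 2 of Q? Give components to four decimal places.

v_1 = (3, 2, 4); ‖v_1‖ = 5.3852, so e_1 = (0.5571, 0.3714, 0.7428).
e_1·v_2 = 0.5571·0 + 0.3714·(-2) + 0.7428·2 = 0.7428.
u_2 = v_2 − 0.7428·e_1 = (-0.4138, -2.2759, 1.4483).
‖u_2‖ = 2.7292, so e_2 = (-0.1516, -0.8339, 0.5307).

e_2 = (-0.1516, -0.8339, 0.5307)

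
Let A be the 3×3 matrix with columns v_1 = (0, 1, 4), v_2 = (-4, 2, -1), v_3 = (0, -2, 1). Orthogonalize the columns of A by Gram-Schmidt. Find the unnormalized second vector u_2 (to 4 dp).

q_1 = v_1/‖v_1‖ = (0, 1, 4)/4.1231 = (0.0000, 0.2425, 0.9701).
r_{12} = q_1·v_2 = -0.4851.
u_2 = v_2 + 0.4851·q_1 = (-4.0000, 2.1176, -0.5294).

u_2 = (-4.0000, 2.1176, -0.5294)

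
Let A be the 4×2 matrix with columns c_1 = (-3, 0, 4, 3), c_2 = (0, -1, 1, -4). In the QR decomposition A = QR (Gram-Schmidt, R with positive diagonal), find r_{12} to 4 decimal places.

c_1 = (-3, 0, 4, 3); ‖c_1‖ = 5.8310, so e_1 = (-0.5145, 0.0000, 0.6860, 0.5145).
r_{12} = e_1·c_2 = -1.3720.

r_{12} = -1.3720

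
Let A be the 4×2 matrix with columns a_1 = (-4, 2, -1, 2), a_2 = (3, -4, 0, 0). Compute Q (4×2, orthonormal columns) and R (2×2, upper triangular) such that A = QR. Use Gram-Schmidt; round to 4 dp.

e_1 = a_1/‖a_1‖ = (-4, 2, -1, 2)/5.0000 = (-0.8000, 0.4000, -0.2000, 0.4000).
r_{12} = e_1·a_2 = -4.0000.
u_2 = a_2 + 4.0000·e_1 = (-0.2000, -2.4000, -0.8000, 1.6000).
‖u_2‖ = 3.0000, so e_2 = (-0.0667, -0.8000, -0.2667, 0.5333).

Q = [[-0.8000, -0.0667], [0.4000, -0.8000], [-0.2000, -0.2667], [0.4000, 0.5333]], R = [[5.0000, -4.0000], [0.0000, 3.0000]]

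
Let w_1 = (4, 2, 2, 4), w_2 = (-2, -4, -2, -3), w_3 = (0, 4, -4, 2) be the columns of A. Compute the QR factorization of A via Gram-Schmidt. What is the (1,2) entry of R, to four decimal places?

r_{12} = -5.0596

e_1 = w_1/‖w_1‖ = (4, 2, 2, 4)/6.3246 = (0.6325, 0.3162, 0.3162, 0.6325).
r_{12} = e_1·w_2 = -5.0596.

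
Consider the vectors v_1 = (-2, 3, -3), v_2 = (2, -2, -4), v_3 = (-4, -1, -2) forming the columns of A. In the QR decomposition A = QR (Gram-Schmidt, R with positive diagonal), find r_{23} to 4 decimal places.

r_{23} = 0.2049

v_1 = (-2, 3, -3); ‖v_1‖ = 4.6904, so e_1 = (-0.4264, 0.6396, -0.6396).
e_1·v_2 = (-0.4264)·2 + 0.6396·(-2) + (-0.6396)·(-4) = 0.4264.
u_2 = v_2 − 0.4264·e_1 = (2.1818, -2.2727, -3.7273).
‖u_2‖ = 4.8804, so e_2 = (0.4471, -0.4657, -0.7637).
r_{23} = e_2·v_3 = 0.2049.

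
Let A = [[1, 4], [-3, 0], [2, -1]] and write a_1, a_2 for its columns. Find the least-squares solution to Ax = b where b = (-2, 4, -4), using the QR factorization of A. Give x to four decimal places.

x = (-1.5641, -0.0513)

a_1 = (1, -3, 2); ‖a_1‖ = 3.7417, so e_1 = (0.2673, -0.8018, 0.5345).
e_1·a_2 = 0.2673·4 + (-0.8018)·0 + 0.5345·(-1) = 0.5345.
u_2 = a_2 − 0.5345·e_1 = (3.8571, 0.4286, -1.2857).
‖u_2‖ = 4.0883, so e_2 = (0.9435, 0.1048, -0.3145).
Qᵀb = (-5.8797, -0.2097).
Back-substitute: x_2 = -0.2097/4.0883 = -0.0513.
x_1 = (-5.8797 − 0.5345·(-0.0513))/3.7417 = -1.5641.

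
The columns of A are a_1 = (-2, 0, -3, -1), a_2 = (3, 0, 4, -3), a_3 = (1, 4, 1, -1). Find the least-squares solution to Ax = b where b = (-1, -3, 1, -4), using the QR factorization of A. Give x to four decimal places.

a_1 = (-2, 0, -3, -1); ‖a_1‖ = 3.7417, so q_1 = (-0.5345, 0.0000, -0.8018, -0.2673).
q_1·a_2 = (-0.5345)·3 + 0.0000·0 + (-0.8018)·4 + (-0.2673)·(-3) = -4.0089.
u_2 = a_2 + 4.0089·q_1 = (0.8571, 0.0000, 0.7857, -4.0714).
‖u_2‖ = 4.2342, so q_2 = (0.2024, 0.0000, 0.1856, -0.9616).
q_1·a_3 = (-0.5345)·1 + 0.0000·4 + (-0.8018)·1 + (-0.2673)·(-1) = -1.0690; q_2·a_3 = 0.2024·1 + 0.0000·4 + 0.1856·1 + (-0.9616)·(-1) = 1.3496.
u_3 = a_3 + 1.0690·q_1 − 1.3496·q_2 = (0.1554, 4.0000, -0.1076, 0.0120).
‖u_3‖ = 4.0045, so q_3 = (0.0388, 0.9989, -0.0269, 0.0030).
Qᵀb = (0.8018, 3.8293, -3.0742).
Back-substitute: x_3 = -3.0742/4.0045 = -0.7677.
x_2 = (3.8293 − 1.3496·(-0.7677))/4.2342 = 1.1491.
x_1 = (0.8018 + 4.0089·1.1491 + 1.0690·(-0.7677))/3.7417 = 1.2261.

x = (1.2261, 1.1491, -0.7677)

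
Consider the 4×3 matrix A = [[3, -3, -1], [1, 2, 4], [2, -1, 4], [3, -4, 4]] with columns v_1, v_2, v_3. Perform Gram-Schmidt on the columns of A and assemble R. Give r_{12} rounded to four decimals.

r_{12} = -4.3788

q_1 = v_1/‖v_1‖ = (3, 1, 2, 3)/4.7958 = (0.6255, 0.2085, 0.4170, 0.6255).
r_{12} = q_1·v_2 = -4.3788.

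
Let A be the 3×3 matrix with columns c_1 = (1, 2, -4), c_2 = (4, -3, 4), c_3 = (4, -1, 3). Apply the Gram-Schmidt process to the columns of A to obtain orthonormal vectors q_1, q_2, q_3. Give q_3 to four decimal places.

q_1 = c_1/‖c_1‖ = (1, 2, -4)/4.5826 = (0.2182, 0.4364, -0.8729).
r_{12} = q_1·c_2 = -3.9279.
u_2 = c_2 + 3.9279·q_1 = (4.8571, -1.2857, 0.5714).
‖u_2‖ = 5.0568, so q_2 = (0.9605, -0.2543, 0.1130).
r_{13} = q_1·c_3 = -2.1822; r_{23} = q_2·c_3 = 4.4353.
u_3 = c_3 + 2.1822·q_1 − 4.4353·q_2 = (0.2160, 1.0801, 0.5940).
‖u_3‖ = 1.2514, so q_3 = (0.1726, 0.8631, 0.4747).

q_3 = (0.1726, 0.8631, 0.4747)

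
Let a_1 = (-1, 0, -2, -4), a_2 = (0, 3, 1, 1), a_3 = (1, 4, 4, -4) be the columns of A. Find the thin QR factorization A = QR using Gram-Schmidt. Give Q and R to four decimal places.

Q = [[-0.2182, -0.0938, 0.3489], [0.0000, 0.9845, -0.1035], [-0.4364, 0.1406, 0.7953], [-0.8729, -0.0469, -0.4849]], R = [[4.5826, -1.3093, 1.5275], [0.0000, 3.0472, 4.5943], [0.0000, 0.0000, 5.0556]]

a_1 = (-1, 0, -2, -4); ‖a_1‖ = 4.5826, so q_1 = (-0.2182, 0.0000, -0.4364, -0.8729).
q_1·a_2 = (-0.2182)·0 + 0.0000·3 + (-0.4364)·1 + (-0.8729)·1 = -1.3093.
u_2 = a_2 + 1.3093·q_1 = (-0.2857, 3.0000, 0.4286, -0.1429).
‖u_2‖ = 3.0472, so q_2 = (-0.0938, 0.9845, 0.1406, -0.0469).
q_1·a_3 = (-0.2182)·1 + 0.0000·4 + (-0.4364)·4 + (-0.8729)·(-4) = 1.5275; q_2·a_3 = (-0.0938)·1 + 0.9845·4 + 0.1406·4 + (-0.0469)·(-4) = 4.5943.
u_3 = a_3 − 1.5275·q_1 − 4.5943·q_2 = (1.7641, -0.5231, 4.0205, -2.4513).
‖u_3‖ = 5.0556, so q_3 = (0.3489, -0.1035, 0.7953, -0.4849).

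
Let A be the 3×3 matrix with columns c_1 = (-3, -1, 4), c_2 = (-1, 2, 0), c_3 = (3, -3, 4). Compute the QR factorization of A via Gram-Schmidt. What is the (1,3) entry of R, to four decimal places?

c_1 = (-3, -1, 4); ‖c_1‖ = 5.0990, so e_1 = (-0.5883, -0.1961, 0.7845).
r_{13} = e_1·c_3 = 1.9612.

r_{13} = 1.9612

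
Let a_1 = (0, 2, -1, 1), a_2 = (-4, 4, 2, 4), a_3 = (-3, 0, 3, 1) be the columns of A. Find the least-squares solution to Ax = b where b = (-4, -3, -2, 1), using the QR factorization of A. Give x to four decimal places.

e_1 = a_1/‖a_1‖ = (0, 2, -1, 1)/2.4495 = (0.0000, 0.8165, -0.4082, 0.4082).
r_{12} = e_1·a_2 = 4.0825.
u_2 = a_2 − 4.0825·e_1 = (-4.0000, 0.6667, 3.6667, 2.3333).
‖u_2‖ = 5.9442, so e_2 = (-0.6729, 0.1122, 0.6168, 0.3925).
r_{13} = e_1·a_3 = -0.8165; r_{23} = e_2·a_3 = 4.2619.
u_3 = a_3 + 0.8165·e_1 − 4.2619·e_2 = (-0.1321, 0.1887, 0.0377, -0.3396).
‖u_3‖ = 0.4121, so e_3 = (-0.3205, 0.4579, 0.0916, -0.8242).
Qᵀb = (-1.2247, 1.5141, -1.0989).
Back-substitute: x_3 = -1.0989/0.4121 = -2.6667.
x_2 = (1.5141 − 4.2619·(-2.6667))/5.9442 = 2.1667.
x_1 = (-1.2247 − 4.0825·2.1667 + 0.8165·(-2.6667))/2.4495 = -5.0000.

x = (-5.0000, 2.1667, -2.6667)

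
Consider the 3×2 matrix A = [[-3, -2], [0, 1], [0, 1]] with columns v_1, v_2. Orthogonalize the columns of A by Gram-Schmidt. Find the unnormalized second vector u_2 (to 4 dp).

u_2 = (0.0000, 1.0000, 1.0000)

e_1 = v_1/‖v_1‖ = (-3, 0, 0)/3.0000 = (-1.0000, 0.0000, 0.0000).
r_{12} = e_1·v_2 = 2.0000.
u_2 = v_2 − 2.0000·e_1 = (0.0000, 1.0000, 1.0000).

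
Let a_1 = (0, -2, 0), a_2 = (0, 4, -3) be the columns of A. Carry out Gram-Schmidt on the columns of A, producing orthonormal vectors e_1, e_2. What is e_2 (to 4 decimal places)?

e_2 = (0.0000, 0.0000, -1.0000)

e_1 = a_1/‖a_1‖ = (0, -2, 0)/2.0000 = (0.0000, -1.0000, 0.0000).
r_{12} = e_1·a_2 = -4.0000.
u_2 = a_2 + 4.0000·e_1 = (0.0000, 0.0000, -3.0000).
‖u_2‖ = 3.0000, so e_2 = (0.0000, 0.0000, -1.0000).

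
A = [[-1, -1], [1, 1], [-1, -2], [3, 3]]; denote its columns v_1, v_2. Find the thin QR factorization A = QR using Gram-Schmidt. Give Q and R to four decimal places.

v_1 = (-1, 1, -1, 3); ‖v_1‖ = 3.4641, so q_1 = (-0.2887, 0.2887, -0.2887, 0.8660).
q_1·v_2 = (-0.2887)·(-1) + 0.2887·1 + (-0.2887)·(-2) + 0.8660·3 = 3.7528.
u_2 = v_2 − 3.7528·q_1 = (0.0833, -0.0833, -0.9167, -0.2500).
‖u_2‖ = 0.9574, so q_2 = (0.0870, -0.0870, -0.9574, -0.2611).

Q = [[-0.2887, 0.0870], [0.2887, -0.0870], [-0.2887, -0.9574], [0.8660, -0.2611]], R = [[3.4641, 3.7528], [0.0000, 0.9574]]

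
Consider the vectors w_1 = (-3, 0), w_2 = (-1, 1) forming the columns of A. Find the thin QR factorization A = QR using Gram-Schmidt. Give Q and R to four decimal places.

Q = [[-1.0000, 0.0000], [0.0000, 1.0000]], R = [[3.0000, 1.0000], [0.0000, 1.0000]]

e_1 = w_1/‖w_1‖ = (-3, 0)/3.0000 = (-1.0000, 0.0000).
r_{12} = e_1·w_2 = 1.0000.
u_2 = w_2 − 1.0000·e_1 = (0.0000, 1.0000).
‖u_2‖ = 1.0000, so e_2 = (0.0000, 1.0000).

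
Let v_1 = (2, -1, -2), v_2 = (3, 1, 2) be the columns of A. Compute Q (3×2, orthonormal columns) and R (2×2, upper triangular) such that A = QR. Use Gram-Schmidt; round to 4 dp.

Q = [[0.6667, 0.7454], [-0.3333, 0.2981], [-0.6667, 0.5963]], R = [[3.0000, 0.3333], [0.0000, 3.7268]]

e_1 = v_1/‖v_1‖ = (2, -1, -2)/3.0000 = (0.6667, -0.3333, -0.6667).
r_{12} = e_1·v_2 = 0.3333.
u_2 = v_2 − 0.3333·e_1 = (2.7778, 1.1111, 2.2222).
‖u_2‖ = 3.7268, so e_2 = (0.7454, 0.2981, 0.5963).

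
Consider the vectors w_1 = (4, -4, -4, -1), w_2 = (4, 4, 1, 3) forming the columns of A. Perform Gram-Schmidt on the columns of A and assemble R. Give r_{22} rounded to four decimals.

r_{22} = 6.4031

w_1 = (4, -4, -4, -1); ‖w_1‖ = 7.0000, so q_1 = (0.5714, -0.5714, -0.5714, -0.1429).
q_1·w_2 = 0.5714·4 + (-0.5714)·4 + (-0.5714)·1 + (-0.1429)·3 = -1.0000.
u_2 = w_2 + 1.0000·q_1 = (4.5714, 3.4286, 0.4286, 2.8571).
r_{22} = ‖u_2‖ = 6.4031.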